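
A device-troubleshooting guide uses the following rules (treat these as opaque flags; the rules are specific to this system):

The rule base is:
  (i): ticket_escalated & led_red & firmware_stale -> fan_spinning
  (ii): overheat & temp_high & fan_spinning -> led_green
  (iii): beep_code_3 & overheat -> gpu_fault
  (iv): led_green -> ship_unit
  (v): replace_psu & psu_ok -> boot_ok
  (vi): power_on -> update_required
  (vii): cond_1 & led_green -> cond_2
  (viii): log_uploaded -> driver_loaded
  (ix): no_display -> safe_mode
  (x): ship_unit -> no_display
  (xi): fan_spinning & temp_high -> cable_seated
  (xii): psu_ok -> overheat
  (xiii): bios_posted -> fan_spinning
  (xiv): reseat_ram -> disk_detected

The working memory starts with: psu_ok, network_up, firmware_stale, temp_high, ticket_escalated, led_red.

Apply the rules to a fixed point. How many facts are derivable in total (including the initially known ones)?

Round 1 fires (i), (xii), giving fan_spinning, overheat.
Round 2 fires (ii), (xi), giving led_green, cable_seated.
Round 3 fires (iv), giving ship_unit.
Round 4 fires (x), giving no_display.
Round 5 fires (ix), giving safe_mode.
Closure: {cable_seated, fan_spinning, firmware_stale, led_green, led_red, network_up, no_display, overheat, psu_ok, safe_mode, ship_unit, temp_high, ticket_escalated} — 13 facts.

13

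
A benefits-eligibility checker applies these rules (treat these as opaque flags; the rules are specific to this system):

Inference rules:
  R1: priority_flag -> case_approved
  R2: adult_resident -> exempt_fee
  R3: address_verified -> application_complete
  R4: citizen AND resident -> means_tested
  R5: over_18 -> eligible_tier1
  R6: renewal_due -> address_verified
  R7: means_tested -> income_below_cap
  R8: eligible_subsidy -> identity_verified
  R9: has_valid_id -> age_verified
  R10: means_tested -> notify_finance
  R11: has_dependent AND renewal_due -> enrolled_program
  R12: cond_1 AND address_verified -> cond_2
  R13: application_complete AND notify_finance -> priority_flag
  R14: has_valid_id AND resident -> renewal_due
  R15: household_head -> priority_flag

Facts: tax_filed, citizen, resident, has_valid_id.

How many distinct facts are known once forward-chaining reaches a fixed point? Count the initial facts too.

Round 1: R4 [citizen AND resident -> means_tested]; R9 [has_valid_id -> age_verified]; R14 [has_valid_id AND resident -> renewal_due]. New: means_tested, age_verified, renewal_due.
Round 2: R6 [renewal_due -> address_verified]; R7 [means_tested -> income_below_cap]; R10 [means_tested -> notify_finance]. New: address_verified, income_below_cap, notify_finance.
Round 3: R3 [address_verified -> application_complete]. New: application_complete.
Round 4: R13 [application_complete AND notify_finance -> priority_flag]. New: priority_flag.
Round 5: R1 [priority_flag -> case_approved]. New: case_approved.
Closure: {address_verified, age_verified, application_complete, case_approved, citizen, has_valid_id, income_below_cap, means_tested, notify_finance, priority_flag, renewal_due, resident, tax_filed} — 13 facts.

13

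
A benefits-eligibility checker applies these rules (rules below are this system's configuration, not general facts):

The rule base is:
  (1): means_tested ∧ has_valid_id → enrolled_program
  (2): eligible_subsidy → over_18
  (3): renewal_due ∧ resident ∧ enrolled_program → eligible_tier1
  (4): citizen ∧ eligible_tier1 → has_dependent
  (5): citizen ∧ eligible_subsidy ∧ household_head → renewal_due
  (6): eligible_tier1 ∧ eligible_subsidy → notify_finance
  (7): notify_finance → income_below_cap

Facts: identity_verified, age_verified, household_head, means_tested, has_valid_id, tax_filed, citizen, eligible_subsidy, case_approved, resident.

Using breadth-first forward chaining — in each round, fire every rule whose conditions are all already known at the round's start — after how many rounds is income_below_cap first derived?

Round 1 — (1), (2), (5), derive enrolled_program, over_18, renewal_due.
Round 2 — (3), derive eligible_tier1.
Round 3 — (4), (6), derive has_dependent, notify_finance.
Round 4 — (7), derive income_below_cap.
income_below_cap first appears in round 4.

4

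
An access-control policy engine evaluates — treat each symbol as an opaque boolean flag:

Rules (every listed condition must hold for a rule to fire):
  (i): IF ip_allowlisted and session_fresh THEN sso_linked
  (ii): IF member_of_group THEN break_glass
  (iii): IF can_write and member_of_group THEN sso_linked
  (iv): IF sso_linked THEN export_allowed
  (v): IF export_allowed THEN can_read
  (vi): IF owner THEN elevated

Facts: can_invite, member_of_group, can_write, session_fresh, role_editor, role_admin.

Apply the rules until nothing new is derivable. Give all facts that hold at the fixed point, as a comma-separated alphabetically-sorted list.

break_glass, can_invite, can_read, can_write, export_allowed, member_of_group, role_admin, role_editor, session_fresh, sso_linked

Round 1 fires (ii), (iii), giving break_glass, sso_linked.
Round 2 fires (iv), giving export_allowed.
Round 3 fires (v), giving can_read.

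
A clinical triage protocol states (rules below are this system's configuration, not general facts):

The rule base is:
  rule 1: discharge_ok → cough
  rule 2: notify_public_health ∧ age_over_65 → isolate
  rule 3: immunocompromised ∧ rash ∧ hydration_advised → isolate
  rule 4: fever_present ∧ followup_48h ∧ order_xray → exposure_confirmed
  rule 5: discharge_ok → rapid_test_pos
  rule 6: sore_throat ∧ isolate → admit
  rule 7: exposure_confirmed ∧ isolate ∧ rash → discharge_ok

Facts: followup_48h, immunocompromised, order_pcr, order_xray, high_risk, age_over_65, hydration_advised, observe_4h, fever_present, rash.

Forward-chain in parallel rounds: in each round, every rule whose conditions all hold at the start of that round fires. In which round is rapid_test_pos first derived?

3

Round 1: rule 3 [immunocompromised ∧ rash ∧ hydration_advised → isolate]; rule 4 [fever_present ∧ followup_48h ∧ order_xray → exposure_confirmed]. Adds isolate, exposure_confirmed.
Round 2: rule 7 [exposure_confirmed ∧ isolate ∧ rash → discharge_ok]. Adds discharge_ok.
Round 3: rule 1 [discharge_ok → cough]; rule 5 [discharge_ok → rapid_test_pos]. Adds cough, rapid_test_pos.
rapid_test_pos first appears in round 3.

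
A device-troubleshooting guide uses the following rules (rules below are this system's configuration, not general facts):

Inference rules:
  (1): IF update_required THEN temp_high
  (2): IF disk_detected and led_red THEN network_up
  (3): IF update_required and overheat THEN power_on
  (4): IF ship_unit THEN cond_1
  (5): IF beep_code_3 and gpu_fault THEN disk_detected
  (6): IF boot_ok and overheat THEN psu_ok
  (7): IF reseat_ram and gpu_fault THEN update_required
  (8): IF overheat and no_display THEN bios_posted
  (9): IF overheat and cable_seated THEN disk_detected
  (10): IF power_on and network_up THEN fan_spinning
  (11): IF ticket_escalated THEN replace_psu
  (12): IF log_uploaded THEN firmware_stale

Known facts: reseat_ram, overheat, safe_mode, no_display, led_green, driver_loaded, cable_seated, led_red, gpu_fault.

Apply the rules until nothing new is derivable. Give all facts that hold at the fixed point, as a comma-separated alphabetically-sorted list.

bios_posted, cable_seated, disk_detected, driver_loaded, fan_spinning, gpu_fault, led_green, led_red, network_up, no_display, overheat, power_on, reseat_ram, safe_mode, temp_high, update_required

Round 1: (7) [IF reseat_ram and gpu_fault THEN update_required]; (8) [IF overheat and no_display THEN bios_posted]; (9) [IF overheat and cable_seated THEN disk_detected]. Adds update_required, bios_posted, disk_detected.
Round 2: (1) [IF update_required THEN temp_high]; (2) [IF disk_detected and led_red THEN network_up]; (3) [IF update_required and overheat THEN power_on]. Adds temp_high, network_up, power_on.
Round 3: (10) [IF power_on and network_up THEN fan_spinning]. Adds fan_spinning.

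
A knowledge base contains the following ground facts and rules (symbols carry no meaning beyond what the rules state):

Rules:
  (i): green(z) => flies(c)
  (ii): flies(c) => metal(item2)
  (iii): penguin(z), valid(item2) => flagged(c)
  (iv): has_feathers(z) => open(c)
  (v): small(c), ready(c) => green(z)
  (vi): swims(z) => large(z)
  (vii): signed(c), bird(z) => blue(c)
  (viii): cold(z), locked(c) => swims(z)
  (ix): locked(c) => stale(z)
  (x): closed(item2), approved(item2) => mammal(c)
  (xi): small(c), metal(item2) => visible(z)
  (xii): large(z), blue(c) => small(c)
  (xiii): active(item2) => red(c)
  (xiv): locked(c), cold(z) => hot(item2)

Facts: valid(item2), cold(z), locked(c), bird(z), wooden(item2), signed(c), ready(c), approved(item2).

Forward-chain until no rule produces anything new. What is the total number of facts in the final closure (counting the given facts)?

18

Round 1 — (vii), (viii), (ix), (xiv), derive blue(c), swims(z), stale(z), hot(item2).
Round 2 — (vi), derive large(z).
Round 3 — (xii), derive small(c).
Round 4 — (v), derive green(z).
Round 5 — (i), derive flies(c).
Round 6 — (ii), derive metal(item2).
Round 7 — (xi), derive visible(z).
Closure: {approved(item2), bird(z), blue(c), cold(z), flies(c), green(z), hot(item2), large(z), locked(c), metal(item2), ready(c), signed(c), small(c), stale(z), swims(z), valid(item2), visible(z), wooden(item2)} — 18 facts.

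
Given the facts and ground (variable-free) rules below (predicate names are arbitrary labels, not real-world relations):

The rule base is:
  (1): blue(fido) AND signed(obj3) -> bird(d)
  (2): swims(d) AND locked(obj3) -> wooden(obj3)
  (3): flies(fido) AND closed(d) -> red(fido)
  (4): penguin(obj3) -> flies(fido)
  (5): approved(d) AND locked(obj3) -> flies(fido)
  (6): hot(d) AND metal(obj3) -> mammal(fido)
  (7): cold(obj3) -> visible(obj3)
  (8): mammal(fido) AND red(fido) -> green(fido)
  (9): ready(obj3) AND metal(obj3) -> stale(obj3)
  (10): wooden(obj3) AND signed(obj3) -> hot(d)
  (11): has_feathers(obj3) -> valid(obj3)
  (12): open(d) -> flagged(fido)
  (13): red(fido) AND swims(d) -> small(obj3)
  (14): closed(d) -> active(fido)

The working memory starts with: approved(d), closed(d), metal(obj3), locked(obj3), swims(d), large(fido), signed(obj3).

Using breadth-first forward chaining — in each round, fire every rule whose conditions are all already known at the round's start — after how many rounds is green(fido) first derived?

Round 1: (2) [swims(d) AND locked(obj3) -> wooden(obj3)]; (5) [approved(d) AND locked(obj3) -> flies(fido)]; (14) [closed(d) -> active(fido)]. Adds wooden(obj3), flies(fido), active(fido).
Round 2: (3) [flies(fido) AND closed(d) -> red(fido)]; (10) [wooden(obj3) AND signed(obj3) -> hot(d)]. Adds red(fido), hot(d).
Round 3: (6) [hot(d) AND metal(obj3) -> mammal(fido)]; (13) [red(fido) AND swims(d) -> small(obj3)]. Adds mammal(fido), small(obj3).
Round 4: (8) [mammal(fido) AND red(fido) -> green(fido)]. Adds green(fido).
green(fido) first appears in round 4.

4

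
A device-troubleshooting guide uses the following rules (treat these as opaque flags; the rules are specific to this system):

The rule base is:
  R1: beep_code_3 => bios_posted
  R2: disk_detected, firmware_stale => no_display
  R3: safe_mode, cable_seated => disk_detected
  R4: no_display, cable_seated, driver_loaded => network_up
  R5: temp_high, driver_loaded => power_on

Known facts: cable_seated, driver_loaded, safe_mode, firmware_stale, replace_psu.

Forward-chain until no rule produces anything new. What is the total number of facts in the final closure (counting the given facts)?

Round 1 — R3, derive disk_detected.
Round 2 — R2, derive no_display.
Round 3 — R4, derive network_up.
Closure: {cable_seated, disk_detected, driver_loaded, firmware_stale, network_up, no_display, replace_psu, safe_mode} — 8 facts.

8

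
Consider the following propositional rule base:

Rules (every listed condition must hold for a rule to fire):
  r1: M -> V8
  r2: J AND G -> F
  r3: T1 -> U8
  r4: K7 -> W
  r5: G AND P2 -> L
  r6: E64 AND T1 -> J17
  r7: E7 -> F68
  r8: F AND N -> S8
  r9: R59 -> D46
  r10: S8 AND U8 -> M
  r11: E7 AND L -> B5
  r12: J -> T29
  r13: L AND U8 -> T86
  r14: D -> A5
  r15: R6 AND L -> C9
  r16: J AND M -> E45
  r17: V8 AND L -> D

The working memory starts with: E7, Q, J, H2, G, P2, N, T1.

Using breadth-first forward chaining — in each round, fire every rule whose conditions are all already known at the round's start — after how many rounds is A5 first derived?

6

[1] r2 [J AND G -> F]; r3 [T1 -> U8]; r5 [G AND P2 -> L]; r7 [E7 -> F68]; r12 [J -> T29]. ⇒ new: F, U8, L, F68, T29.
[2] r8 [F AND N -> S8]; r11 [E7 AND L -> B5]; r13 [L AND U8 -> T86]. ⇒ new: S8, B5, T86.
[3] r10 [S8 AND U8 -> M]. ⇒ new: M.
[4] r1 [M -> V8]; r16 [J AND M -> E45]. ⇒ new: V8, E45.
[5] r17 [V8 AND L -> D]. ⇒ new: D.
[6] r14 [D -> A5]. ⇒ new: A5.
A5 first appears in round 6.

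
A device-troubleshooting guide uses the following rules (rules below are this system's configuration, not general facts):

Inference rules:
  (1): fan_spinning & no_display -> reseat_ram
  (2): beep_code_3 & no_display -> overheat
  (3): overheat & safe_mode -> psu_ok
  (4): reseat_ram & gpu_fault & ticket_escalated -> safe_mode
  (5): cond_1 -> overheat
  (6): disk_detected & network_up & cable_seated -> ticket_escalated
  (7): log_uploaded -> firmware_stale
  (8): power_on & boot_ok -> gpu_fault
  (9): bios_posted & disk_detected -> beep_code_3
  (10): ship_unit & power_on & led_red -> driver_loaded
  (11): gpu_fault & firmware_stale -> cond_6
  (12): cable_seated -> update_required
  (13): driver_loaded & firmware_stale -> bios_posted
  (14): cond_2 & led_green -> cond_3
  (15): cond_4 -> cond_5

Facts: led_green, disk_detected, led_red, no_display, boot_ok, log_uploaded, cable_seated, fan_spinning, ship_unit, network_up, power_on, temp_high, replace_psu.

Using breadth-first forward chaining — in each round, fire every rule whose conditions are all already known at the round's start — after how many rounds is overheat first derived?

4

Round 1: (1) [fan_spinning & no_display -> reseat_ram]; (6) [disk_detected & network_up & cable_seated -> ticket_escalated]; (7) [log_uploaded -> firmware_stale]; (8) [power_on & boot_ok -> gpu_fault]; (10) [ship_unit & power_on & led_red -> driver_loaded]; (12) [cable_seated -> update_required]. New: reseat_ram, ticket_escalated, firmware_stale, gpu_fault, driver_loaded, update_required.
Round 2: (4) [reseat_ram & gpu_fault & ticket_escalated -> safe_mode]; (11) [gpu_fault & firmware_stale -> cond_6]; (13) [driver_loaded & firmware_stale -> bios_posted]. New: safe_mode, cond_6, bios_posted.
Round 3: (9) [bios_posted & disk_detected -> beep_code_3]. New: beep_code_3.
Round 4: (2) [beep_code_3 & no_display -> overheat]. New: overheat.
overheat first appears in round 4.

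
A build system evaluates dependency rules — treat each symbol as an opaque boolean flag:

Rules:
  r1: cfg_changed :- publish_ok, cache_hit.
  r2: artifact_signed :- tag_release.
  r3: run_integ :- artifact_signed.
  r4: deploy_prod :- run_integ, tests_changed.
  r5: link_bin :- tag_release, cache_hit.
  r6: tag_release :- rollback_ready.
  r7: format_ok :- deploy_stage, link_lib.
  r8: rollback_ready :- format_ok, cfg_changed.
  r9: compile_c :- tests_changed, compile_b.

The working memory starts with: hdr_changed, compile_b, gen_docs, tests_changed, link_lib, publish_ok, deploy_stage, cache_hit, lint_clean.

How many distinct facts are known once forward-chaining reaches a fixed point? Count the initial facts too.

Round 1 — r1, r7, r9, derive cfg_changed, format_ok, compile_c.
Round 2 — r8, derive rollback_ready.
Round 3 — r6, derive tag_release.
Round 4 — r2, r5, derive artifact_signed, link_bin.
Round 5 — r3, derive run_integ.
Round 6 — r4, derive deploy_prod.
Closure: {artifact_signed, cache_hit, cfg_changed, compile_b, compile_c, deploy_prod, deploy_stage, format_ok, gen_docs, hdr_changed, link_bin, link_lib, lint_clean, publish_ok, rollback_ready, run_integ, tag_release, tests_changed} — 18 facts.

18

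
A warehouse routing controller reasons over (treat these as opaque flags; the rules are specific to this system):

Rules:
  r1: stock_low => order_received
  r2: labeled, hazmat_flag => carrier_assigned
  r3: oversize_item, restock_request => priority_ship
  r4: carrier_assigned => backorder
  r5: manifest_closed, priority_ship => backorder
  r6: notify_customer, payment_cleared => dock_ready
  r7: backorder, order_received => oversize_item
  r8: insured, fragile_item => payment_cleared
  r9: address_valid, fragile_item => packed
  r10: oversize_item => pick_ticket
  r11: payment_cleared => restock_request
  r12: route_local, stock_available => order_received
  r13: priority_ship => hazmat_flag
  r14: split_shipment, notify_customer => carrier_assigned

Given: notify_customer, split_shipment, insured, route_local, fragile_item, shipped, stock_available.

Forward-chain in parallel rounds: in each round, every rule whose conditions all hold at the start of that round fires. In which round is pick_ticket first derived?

4

Round 1: r8 [insured, fragile_item => payment_cleared]; r12 [route_local, stock_available => order_received]; r14 [split_shipment, notify_customer => carrier_assigned]. New: payment_cleared, order_received, carrier_assigned.
Round 2: r4 [carrier_assigned => backorder]; r6 [notify_customer, payment_cleared => dock_ready]; r11 [payment_cleared => restock_request]. New: backorder, dock_ready, restock_request.
Round 3: r7 [backorder, order_received => oversize_item]. New: oversize_item.
Round 4: r3 [oversize_item, restock_request => priority_ship]; r10 [oversize_item => pick_ticket]. New: priority_ship, pick_ticket.
pick_ticket first appears in round 4.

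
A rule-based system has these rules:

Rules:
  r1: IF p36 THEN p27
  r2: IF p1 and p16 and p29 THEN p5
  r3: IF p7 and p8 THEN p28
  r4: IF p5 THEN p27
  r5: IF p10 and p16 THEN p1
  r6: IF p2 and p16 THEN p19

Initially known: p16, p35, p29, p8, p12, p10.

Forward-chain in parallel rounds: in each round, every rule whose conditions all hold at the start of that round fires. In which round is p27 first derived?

3

[1] r5 [IF p10 and p16 THEN p1]. ⇒ new: p1.
[2] r2 [IF p1 and p16 and p29 THEN p5]. ⇒ new: p5.
[3] r4 [IF p5 THEN p27]. ⇒ new: p27.
p27 first appears in round 3.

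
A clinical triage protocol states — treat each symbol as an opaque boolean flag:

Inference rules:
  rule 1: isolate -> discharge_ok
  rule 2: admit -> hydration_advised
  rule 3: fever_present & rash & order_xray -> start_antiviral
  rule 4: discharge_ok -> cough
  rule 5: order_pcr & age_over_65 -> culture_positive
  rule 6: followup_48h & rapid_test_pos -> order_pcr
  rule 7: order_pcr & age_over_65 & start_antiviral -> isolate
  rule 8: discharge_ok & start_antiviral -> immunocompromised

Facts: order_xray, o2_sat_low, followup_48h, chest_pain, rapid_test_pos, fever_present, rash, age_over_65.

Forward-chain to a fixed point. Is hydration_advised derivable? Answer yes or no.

no

Round 1: rule 3 [fever_present & rash & order_xray -> start_antiviral]; rule 6 [followup_48h & rapid_test_pos -> order_pcr]. Adds start_antiviral, order_pcr.
Round 2: rule 5 [order_pcr & age_over_65 -> culture_positive]; rule 7 [order_pcr & age_over_65 & start_antiviral -> isolate]. Adds culture_positive, isolate.
Round 3: rule 1 [isolate -> discharge_ok]. Adds discharge_ok.
Round 4: rule 4 [discharge_ok -> cough]; rule 8 [discharge_ok & start_antiviral -> immunocompromised]. Adds cough, immunocompromised.
Fixed point reached. hydration_advised is concluded only by rule 2; rule 2 needs admit (never derived).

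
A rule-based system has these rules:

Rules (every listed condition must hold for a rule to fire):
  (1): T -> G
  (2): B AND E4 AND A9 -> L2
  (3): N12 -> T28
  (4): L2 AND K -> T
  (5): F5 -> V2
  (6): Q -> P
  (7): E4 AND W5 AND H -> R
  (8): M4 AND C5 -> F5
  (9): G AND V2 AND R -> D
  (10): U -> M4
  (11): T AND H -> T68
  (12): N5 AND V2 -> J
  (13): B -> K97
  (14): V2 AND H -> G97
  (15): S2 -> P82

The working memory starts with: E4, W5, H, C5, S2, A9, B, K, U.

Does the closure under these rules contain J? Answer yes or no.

[1] (2) [B AND E4 AND A9 -> L2]; (7) [E4 AND W5 AND H -> R]; (10) [U -> M4]; (13) [B -> K97]; (15) [S2 -> P82]. ⇒ new: L2, R, M4, K97, P82.
[2] (4) [L2 AND K -> T]; (8) [M4 AND C5 -> F5]. ⇒ new: T, F5.
[3] (1) [T -> G]; (5) [F5 -> V2]; (11) [T AND H -> T68]. ⇒ new: G, V2, T68.
[4] (9) [G AND V2 AND R -> D]; (14) [V2 AND H -> G97]. ⇒ new: D, G97.
Fixed point reached. J is concluded only by (12); (12) needs N5 (never derived).

no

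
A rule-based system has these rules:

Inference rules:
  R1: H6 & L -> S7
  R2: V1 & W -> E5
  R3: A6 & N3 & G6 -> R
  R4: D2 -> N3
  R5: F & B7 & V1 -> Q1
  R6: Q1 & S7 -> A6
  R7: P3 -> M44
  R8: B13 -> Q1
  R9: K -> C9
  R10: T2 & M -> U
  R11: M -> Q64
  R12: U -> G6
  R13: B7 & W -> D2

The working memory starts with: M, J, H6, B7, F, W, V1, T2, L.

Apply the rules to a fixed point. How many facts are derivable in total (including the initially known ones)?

Round 1 fires R1, R2, R5, R10, R11, R13, giving S7, E5, Q1, U, Q64, D2.
Round 2 fires R4, R6, R12, giving N3, A6, G6.
Round 3 fires R3, giving R.
Closure: {A6, B7, D2, E5, F, G6, H6, J, L, M, N3, Q1, Q64, R, S7, T2, U, V1, W} — 19 facts.

19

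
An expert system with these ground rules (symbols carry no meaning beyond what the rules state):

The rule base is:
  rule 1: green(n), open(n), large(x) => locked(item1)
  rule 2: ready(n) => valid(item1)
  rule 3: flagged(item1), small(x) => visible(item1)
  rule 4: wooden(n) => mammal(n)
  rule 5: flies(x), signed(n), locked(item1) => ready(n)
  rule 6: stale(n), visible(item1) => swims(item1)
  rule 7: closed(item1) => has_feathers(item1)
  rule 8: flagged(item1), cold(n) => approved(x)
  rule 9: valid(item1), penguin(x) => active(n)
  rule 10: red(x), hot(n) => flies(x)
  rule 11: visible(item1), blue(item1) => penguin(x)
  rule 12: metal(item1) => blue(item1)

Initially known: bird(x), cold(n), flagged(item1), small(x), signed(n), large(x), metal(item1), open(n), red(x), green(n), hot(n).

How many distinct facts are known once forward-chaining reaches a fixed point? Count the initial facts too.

20

Round 1: rule 1 [green(n), open(n), large(x) => locked(item1)]; rule 3 [flagged(item1), small(x) => visible(item1)]; rule 8 [flagged(item1), cold(n) => approved(x)]; rule 10 [red(x), hot(n) => flies(x)]; rule 12 [metal(item1) => blue(item1)]. New: locked(item1), visible(item1), approved(x), flies(x), blue(item1).
Round 2: rule 5 [flies(x), signed(n), locked(item1) => ready(n)]; rule 11 [visible(item1), blue(item1) => penguin(x)]. New: ready(n), penguin(x).
Round 3: rule 2 [ready(n) => valid(item1)]. New: valid(item1).
Round 4: rule 9 [valid(item1), penguin(x) => active(n)]. New: active(n).
Closure: {active(n), approved(x), bird(x), blue(item1), cold(n), flagged(item1), flies(x), green(n), hot(n), large(x), locked(item1), metal(item1), open(n), penguin(x), ready(n), red(x), signed(n), small(x), valid(item1), visible(item1)} — 20 facts.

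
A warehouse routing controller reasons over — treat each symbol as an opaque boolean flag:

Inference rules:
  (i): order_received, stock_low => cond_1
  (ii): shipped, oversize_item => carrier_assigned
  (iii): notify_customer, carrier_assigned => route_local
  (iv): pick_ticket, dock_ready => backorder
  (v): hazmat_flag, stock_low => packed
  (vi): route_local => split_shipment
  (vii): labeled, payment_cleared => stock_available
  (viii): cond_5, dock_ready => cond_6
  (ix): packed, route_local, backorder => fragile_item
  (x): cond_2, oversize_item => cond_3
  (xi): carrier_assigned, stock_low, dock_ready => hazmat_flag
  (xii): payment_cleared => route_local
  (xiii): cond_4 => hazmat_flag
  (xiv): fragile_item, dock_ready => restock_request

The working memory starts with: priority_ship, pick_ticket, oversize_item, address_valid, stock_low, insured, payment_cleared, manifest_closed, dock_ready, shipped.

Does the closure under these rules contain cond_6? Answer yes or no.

no

Round 1: (ii) [shipped, oversize_item => carrier_assigned]; (iv) [pick_ticket, dock_ready => backorder]; (xii) [payment_cleared => route_local]. New: carrier_assigned, backorder, route_local.
Round 2: (vi) [route_local => split_shipment]; (xi) [carrier_assigned, stock_low, dock_ready => hazmat_flag]. New: split_shipment, hazmat_flag.
Round 3: (v) [hazmat_flag, stock_low => packed]. New: packed.
Round 4: (ix) [packed, route_local, backorder => fragile_item]. New: fragile_item.
Round 5: (xiv) [fragile_item, dock_ready => restock_request]. New: restock_request.
Fixed point reached. cond_6 is concluded only by (viii); (viii) needs cond_5 (never derived).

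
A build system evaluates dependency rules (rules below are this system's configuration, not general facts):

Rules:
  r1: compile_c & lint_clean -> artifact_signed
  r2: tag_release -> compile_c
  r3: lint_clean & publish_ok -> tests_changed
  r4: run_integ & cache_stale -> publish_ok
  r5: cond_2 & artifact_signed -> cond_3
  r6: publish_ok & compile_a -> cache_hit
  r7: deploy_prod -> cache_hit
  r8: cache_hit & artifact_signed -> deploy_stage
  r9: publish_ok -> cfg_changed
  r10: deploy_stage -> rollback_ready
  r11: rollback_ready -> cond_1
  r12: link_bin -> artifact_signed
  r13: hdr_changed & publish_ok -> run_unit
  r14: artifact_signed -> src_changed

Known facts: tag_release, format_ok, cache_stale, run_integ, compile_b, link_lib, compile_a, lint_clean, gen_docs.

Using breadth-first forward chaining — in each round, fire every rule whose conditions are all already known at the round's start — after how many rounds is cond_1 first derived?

5

[1] r2 [tag_release -> compile_c]; r4 [run_integ & cache_stale -> publish_ok]. ⇒ new: compile_c, publish_ok.
[2] r1 [compile_c & lint_clean -> artifact_signed]; r3 [lint_clean & publish_ok -> tests_changed]; r6 [publish_ok & compile_a -> cache_hit]; r9 [publish_ok -> cfg_changed]. ⇒ new: artifact_signed, tests_changed, cache_hit, cfg_changed.
[3] r8 [cache_hit & artifact_signed -> deploy_stage]; r14 [artifact_signed -> src_changed]. ⇒ new: deploy_stage, src_changed.
[4] r10 [deploy_stage -> rollback_ready]. ⇒ new: rollback_ready.
[5] r11 [rollback_ready -> cond_1]. ⇒ new: cond_1.
cond_1 first appears in round 5.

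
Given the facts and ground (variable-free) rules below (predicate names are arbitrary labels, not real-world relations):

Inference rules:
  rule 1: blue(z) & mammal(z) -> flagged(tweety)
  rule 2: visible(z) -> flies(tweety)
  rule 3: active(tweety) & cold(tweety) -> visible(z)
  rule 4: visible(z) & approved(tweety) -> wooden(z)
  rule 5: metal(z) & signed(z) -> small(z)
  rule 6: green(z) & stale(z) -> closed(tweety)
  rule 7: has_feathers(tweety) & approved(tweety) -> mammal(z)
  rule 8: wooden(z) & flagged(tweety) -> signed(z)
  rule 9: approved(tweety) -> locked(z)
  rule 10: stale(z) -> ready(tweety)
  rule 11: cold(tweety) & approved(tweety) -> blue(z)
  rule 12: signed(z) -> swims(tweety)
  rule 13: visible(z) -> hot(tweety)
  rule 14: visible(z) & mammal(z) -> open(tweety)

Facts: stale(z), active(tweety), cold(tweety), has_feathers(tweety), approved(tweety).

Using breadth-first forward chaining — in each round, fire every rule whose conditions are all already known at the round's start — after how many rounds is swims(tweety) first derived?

[1] rule 3 [active(tweety) & cold(tweety) -> visible(z)]; rule 7 [has_feathers(tweety) & approved(tweety) -> mammal(z)]; rule 9 [approved(tweety) -> locked(z)]; rule 10 [stale(z) -> ready(tweety)]; rule 11 [cold(tweety) & approved(tweety) -> blue(z)]. ⇒ new: visible(z), mammal(z), locked(z), ready(tweety), blue(z).
[2] rule 1 [blue(z) & mammal(z) -> flagged(tweety)]; rule 2 [visible(z) -> flies(tweety)]; rule 4 [visible(z) & approved(tweety) -> wooden(z)]; rule 13 [visible(z) -> hot(tweety)]; rule 14 [visible(z) & mammal(z) -> open(tweety)]. ⇒ new: flagged(tweety), flies(tweety), wooden(z), hot(tweety), open(tweety).
[3] rule 8 [wooden(z) & flagged(tweety) -> signed(z)]. ⇒ new: signed(z).
[4] rule 12 [signed(z) -> swims(tweety)]. ⇒ new: swims(tweety).
swims(tweety) first appears in round 4.

4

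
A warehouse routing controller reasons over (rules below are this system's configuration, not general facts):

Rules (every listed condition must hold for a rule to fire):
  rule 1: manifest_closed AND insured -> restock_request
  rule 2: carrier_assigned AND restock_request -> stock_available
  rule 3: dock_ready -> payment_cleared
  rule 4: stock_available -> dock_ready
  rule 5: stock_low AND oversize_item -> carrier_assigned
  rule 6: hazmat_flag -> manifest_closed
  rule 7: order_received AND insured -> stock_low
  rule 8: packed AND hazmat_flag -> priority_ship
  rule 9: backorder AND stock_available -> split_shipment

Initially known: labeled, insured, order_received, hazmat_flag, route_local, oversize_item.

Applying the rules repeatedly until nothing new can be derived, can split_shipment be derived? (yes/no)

[1] rule 6 [hazmat_flag -> manifest_closed]; rule 7 [order_received AND insured -> stock_low]. ⇒ new: manifest_closed, stock_low.
[2] rule 1 [manifest_closed AND insured -> restock_request]; rule 5 [stock_low AND oversize_item -> carrier_assigned]. ⇒ new: restock_request, carrier_assigned.
[3] rule 2 [carrier_assigned AND restock_request -> stock_available]. ⇒ new: stock_available.
[4] rule 4 [stock_available -> dock_ready]. ⇒ new: dock_ready.
[5] rule 3 [dock_ready -> payment_cleared]. ⇒ new: payment_cleared.
Fixed point reached. split_shipment is concluded only by rule 9; rule 9 needs backorder (never derived).

no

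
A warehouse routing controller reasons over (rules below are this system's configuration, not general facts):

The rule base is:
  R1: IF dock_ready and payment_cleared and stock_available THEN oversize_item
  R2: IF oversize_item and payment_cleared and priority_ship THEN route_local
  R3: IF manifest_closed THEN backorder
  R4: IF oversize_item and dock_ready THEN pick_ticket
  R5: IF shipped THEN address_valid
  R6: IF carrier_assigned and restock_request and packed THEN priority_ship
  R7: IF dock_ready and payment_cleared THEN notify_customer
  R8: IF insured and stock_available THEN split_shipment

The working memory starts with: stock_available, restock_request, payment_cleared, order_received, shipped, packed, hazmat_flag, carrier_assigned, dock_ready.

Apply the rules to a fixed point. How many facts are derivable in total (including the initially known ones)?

[1] R1 [IF dock_ready and payment_cleared and stock_available THEN oversize_item]; R5 [IF shipped THEN address_valid]; R6 [IF carrier_assigned and restock_request and packed THEN priority_ship]; R7 [IF dock_ready and payment_cleared THEN notify_customer]. ⇒ new: oversize_item, address_valid, priority_ship, notify_customer.
[2] R2 [IF oversize_item and payment_cleared and priority_ship THEN route_local]; R4 [IF oversize_item and dock_ready THEN pick_ticket]. ⇒ new: route_local, pick_ticket.
Closure: {address_valid, carrier_assigned, dock_ready, hazmat_flag, notify_customer, order_received, oversize_item, packed, payment_cleared, pick_ticket, priority_ship, restock_request, route_local, shipped, stock_available} — 15 facts.

15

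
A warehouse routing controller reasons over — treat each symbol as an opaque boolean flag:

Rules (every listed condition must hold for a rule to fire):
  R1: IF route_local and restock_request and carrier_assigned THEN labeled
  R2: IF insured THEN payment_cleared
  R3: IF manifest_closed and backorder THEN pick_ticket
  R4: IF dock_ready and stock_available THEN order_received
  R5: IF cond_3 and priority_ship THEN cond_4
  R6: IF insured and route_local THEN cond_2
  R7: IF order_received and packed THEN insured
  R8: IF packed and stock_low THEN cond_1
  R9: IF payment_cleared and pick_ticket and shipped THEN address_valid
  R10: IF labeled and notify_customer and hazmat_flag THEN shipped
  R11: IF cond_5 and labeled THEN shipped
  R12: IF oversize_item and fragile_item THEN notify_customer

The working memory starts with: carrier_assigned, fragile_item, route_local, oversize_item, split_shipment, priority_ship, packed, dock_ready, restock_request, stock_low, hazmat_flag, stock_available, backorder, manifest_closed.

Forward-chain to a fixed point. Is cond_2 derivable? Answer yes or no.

Round 1: R1 [IF route_local and restock_request and carrier_assigned THEN labeled]; R3 [IF manifest_closed and backorder THEN pick_ticket]; R4 [IF dock_ready and stock_available THEN order_received]; R8 [IF packed and stock_low THEN cond_1]; R12 [IF oversize_item and fragile_item THEN notify_customer]. New: labeled, pick_ticket, order_received, cond_1, notify_customer.
Round 2: R7 [IF order_received and packed THEN insured]; R10 [IF labeled and notify_customer and hazmat_flag THEN shipped]. New: insured, shipped.
Round 3: R2 [IF insured THEN payment_cleared]; R6 [IF insured and route_local THEN cond_2]. New: payment_cleared, cond_2.
Round 4: R9 [IF payment_cleared and pick_ticket and shipped THEN address_valid]. New: address_valid.
cond_2 appears in round 3, so it is derivable.

yes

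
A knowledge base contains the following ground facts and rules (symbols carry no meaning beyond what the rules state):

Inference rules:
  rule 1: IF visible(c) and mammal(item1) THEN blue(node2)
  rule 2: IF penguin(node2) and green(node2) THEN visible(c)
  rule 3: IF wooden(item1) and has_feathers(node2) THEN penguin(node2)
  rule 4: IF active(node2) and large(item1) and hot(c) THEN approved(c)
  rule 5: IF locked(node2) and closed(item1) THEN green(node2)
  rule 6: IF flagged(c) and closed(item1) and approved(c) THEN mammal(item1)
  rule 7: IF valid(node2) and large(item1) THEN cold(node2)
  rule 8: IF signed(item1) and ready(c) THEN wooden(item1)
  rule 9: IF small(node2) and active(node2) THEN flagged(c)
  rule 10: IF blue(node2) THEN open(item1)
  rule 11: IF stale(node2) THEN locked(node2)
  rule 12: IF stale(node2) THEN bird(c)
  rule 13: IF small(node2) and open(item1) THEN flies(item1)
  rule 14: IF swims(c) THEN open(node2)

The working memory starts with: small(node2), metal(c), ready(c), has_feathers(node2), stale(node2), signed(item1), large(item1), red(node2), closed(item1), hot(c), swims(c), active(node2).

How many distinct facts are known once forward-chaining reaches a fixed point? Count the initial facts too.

25

Round 1: rule 4 [IF active(node2) and large(item1) and hot(c) THEN approved(c)]; rule 8 [IF signed(item1) and ready(c) THEN wooden(item1)]; rule 9 [IF small(node2) and active(node2) THEN flagged(c)]; rule 11 [IF stale(node2) THEN locked(node2)]; rule 12 [IF stale(node2) THEN bird(c)]; rule 14 [IF swims(c) THEN open(node2)]. Adds approved(c), wooden(item1), flagged(c), locked(node2), bird(c), open(node2).
Round 2: rule 3 [IF wooden(item1) and has_feathers(node2) THEN penguin(node2)]; rule 5 [IF locked(node2) and closed(item1) THEN green(node2)]; rule 6 [IF flagged(c) and closed(item1) and approved(c) THEN mammal(item1)]. Adds penguin(node2), green(node2), mammal(item1).
Round 3: rule 2 [IF penguin(node2) and green(node2) THEN visible(c)]. Adds visible(c).
Round 4: rule 1 [IF visible(c) and mammal(item1) THEN blue(node2)]. Adds blue(node2).
Round 5: rule 10 [IF blue(node2) THEN open(item1)]. Adds open(item1).
Round 6: rule 13 [IF small(node2) and open(item1) THEN flies(item1)]. Adds flies(item1).
Closure: {active(node2), approved(c), bird(c), blue(node2), closed(item1), flagged(c), flies(item1), green(node2), has_feathers(node2), hot(c), large(item1), locked(node2), mammal(item1), metal(c), open(item1), open(node2), penguin(node2), ready(c), red(node2), signed(item1), small(node2), stale(node2), swims(c), visible(c), wooden(item1)} — 25 facts.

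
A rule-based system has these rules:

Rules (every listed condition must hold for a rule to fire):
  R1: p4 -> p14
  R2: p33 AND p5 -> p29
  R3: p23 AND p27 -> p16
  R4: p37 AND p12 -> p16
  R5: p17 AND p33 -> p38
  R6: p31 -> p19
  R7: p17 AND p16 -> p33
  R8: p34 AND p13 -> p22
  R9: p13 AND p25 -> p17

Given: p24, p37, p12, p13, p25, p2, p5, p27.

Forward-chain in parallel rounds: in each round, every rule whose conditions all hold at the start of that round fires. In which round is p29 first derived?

3

Round 1 — R4, R9, derive p16, p17.
Round 2 — R7, derive p33.
Round 3 — R2, R5, derive p29, p38.
p29 first appears in round 3.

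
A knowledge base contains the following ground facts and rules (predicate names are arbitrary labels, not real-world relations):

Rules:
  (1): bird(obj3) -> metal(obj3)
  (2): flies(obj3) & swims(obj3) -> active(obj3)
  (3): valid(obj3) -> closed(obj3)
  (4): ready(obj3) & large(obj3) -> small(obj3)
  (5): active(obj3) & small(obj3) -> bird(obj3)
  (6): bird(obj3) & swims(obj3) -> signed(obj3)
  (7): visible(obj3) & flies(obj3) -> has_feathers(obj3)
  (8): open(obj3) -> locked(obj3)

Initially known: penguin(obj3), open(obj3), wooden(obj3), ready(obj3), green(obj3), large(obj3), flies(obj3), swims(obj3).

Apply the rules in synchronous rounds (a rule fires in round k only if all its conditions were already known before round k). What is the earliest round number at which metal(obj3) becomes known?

3

Round 1 fires (2), (4), (8), giving active(obj3), small(obj3), locked(obj3).
Round 2 fires (5), giving bird(obj3).
Round 3 fires (1), (6), giving metal(obj3), signed(obj3).
metal(obj3) first appears in round 3.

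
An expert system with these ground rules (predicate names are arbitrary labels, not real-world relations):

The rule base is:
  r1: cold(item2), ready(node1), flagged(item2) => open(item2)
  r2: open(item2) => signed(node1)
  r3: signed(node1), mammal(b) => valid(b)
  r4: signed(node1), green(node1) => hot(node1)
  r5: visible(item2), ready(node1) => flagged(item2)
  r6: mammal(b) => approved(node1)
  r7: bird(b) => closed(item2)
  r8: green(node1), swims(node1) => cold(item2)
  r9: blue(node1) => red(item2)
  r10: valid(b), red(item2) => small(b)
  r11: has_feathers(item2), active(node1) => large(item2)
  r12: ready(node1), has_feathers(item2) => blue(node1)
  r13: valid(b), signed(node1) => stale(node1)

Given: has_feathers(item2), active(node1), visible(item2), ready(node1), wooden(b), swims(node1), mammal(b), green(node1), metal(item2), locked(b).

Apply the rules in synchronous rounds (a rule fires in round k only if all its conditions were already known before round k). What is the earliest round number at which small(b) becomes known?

5

Round 1 — r5, r6, r8, r11, r12, derive flagged(item2), approved(node1), cold(item2), large(item2), blue(node1).
Round 2 — r1, r9, derive open(item2), red(item2).
Round 3 — r2, derive signed(node1).
Round 4 — r3, r4, derive valid(b), hot(node1).
Round 5 — r10, r13, derive small(b), stale(node1).
small(b) first appears in round 5.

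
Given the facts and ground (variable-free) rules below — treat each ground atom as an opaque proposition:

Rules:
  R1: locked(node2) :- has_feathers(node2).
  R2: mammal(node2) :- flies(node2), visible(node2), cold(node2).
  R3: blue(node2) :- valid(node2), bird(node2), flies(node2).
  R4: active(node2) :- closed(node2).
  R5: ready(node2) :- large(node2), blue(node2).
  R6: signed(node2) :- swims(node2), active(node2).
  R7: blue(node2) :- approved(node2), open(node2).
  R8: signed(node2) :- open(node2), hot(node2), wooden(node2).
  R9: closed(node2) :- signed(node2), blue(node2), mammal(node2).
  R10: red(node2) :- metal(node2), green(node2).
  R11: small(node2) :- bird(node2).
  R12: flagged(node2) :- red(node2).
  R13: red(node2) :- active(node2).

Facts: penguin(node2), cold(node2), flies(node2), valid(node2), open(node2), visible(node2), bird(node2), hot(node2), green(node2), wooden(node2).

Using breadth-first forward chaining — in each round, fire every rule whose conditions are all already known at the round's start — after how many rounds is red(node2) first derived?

Round 1 fires R2, R3, R8, R11, giving mammal(node2), blue(node2), signed(node2), small(node2).
Round 2 fires R9, giving closed(node2).
Round 3 fires R4, giving active(node2).
Round 4 fires R13, giving red(node2).
red(node2) first appears in round 4.

4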